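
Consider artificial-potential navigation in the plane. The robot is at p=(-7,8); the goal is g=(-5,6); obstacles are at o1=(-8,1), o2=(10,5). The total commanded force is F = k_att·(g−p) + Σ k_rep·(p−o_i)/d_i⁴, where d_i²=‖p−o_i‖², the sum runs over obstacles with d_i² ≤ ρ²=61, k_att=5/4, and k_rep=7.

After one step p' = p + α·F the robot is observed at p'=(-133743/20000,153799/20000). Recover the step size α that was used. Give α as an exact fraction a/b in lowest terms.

α = 1/8

F_att = 5/4·(g−p) = 5/4·(2,-2) = (2.5000,-2.5000)
o1: d²=50 ≤ ρ²=61; F_rep = 7·(1,7)/50² = (0.0028,0.0196)
o2: d²=298 > ρ²=61 → inactive
F = F_att + ΣF_rep = (2.5028,-2.4804)
Δp = p'−p = (0.3129,-0.3100); α = Δx/Fx = (6257/20000) / (6257/2500) = 1/8
check: Δy/Fy = (-6201/20000) / (-6201/2500) = 1/8 ✓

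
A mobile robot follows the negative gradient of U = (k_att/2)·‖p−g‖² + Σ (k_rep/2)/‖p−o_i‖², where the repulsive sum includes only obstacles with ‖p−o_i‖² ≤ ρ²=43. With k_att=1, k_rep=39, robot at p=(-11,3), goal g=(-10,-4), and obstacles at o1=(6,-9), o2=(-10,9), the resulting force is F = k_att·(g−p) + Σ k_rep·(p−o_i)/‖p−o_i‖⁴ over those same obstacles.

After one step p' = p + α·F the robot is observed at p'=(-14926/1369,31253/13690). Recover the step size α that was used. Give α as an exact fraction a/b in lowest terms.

α = 1/10

F_att = 1·(g−p) = 1·(1,-7) = (1.0000,-7.0000)
o1: d²=433 > ρ²=43 → inactive
o2: d²=37 ≤ ρ²=43; F_rep = 39·(-1,-6)/37² = (-0.0285,-0.1709)
F = F_att + ΣF_rep = (0.9715,-7.1709)
Δp = p'−p = (0.0972,-0.7171); α = Δx/Fx = (133/1369) / (1330/1369) = 1/10
check: Δy/Fy = (-9817/13690) / (-9817/1369) = 1/10 ✓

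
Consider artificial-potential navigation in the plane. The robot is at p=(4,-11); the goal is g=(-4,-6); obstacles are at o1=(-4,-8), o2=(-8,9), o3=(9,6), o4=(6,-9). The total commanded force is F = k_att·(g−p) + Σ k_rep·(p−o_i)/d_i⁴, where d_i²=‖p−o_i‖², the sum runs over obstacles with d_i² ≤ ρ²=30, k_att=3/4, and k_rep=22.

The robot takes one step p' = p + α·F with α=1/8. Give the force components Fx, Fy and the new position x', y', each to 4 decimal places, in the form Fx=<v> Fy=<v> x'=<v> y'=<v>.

F_att = 3/4·(g−p) = 3/4·(-8,5) = (-6.0000,3.7500)
o1: d²=73 > ρ²=30 → inactive
o2: d²=544 > ρ²=30 → inactive
o3: d²=314 > ρ²=30 → inactive
o4: d²=8 ≤ ρ²=30; F_rep = 22·(-2,-2)/8² = (-0.6875,-0.6875)
F = F_att + ΣF_rep = (-6.6875,3.0625)
p' = p + 1/8·F = (3.1641,-10.6172)

Fx=-6.6875 Fy=3.0625 x'=3.1641 y'=-10.6172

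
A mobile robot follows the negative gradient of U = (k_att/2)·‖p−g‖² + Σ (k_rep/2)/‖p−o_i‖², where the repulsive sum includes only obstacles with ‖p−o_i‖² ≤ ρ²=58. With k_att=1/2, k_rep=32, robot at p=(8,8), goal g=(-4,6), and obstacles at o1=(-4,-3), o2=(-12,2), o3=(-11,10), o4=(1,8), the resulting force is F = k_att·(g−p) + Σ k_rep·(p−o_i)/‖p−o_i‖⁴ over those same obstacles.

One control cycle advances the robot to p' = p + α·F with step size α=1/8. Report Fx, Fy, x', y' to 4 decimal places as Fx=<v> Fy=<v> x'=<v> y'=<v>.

Fx=-5.9067 Fy=-1.0000 x'=7.2617 y'=7.8750

F_att = 1/2·(g−p) = 1/2·(-12,-2) = (-6.0000,-1.0000)
o1: d²=265 > ρ²=58 → inactive
o2: d²=436 > ρ²=58 → inactive
o3: d²=365 > ρ²=58 → inactive
o4: d²=49 ≤ ρ²=58; F_rep = 32·(7,0)/49² = (0.0933,0.0000)
F = F_att + ΣF_rep = (-5.9067,-1.0000)
p' = p + 1/8·F = (7.2617,7.8750)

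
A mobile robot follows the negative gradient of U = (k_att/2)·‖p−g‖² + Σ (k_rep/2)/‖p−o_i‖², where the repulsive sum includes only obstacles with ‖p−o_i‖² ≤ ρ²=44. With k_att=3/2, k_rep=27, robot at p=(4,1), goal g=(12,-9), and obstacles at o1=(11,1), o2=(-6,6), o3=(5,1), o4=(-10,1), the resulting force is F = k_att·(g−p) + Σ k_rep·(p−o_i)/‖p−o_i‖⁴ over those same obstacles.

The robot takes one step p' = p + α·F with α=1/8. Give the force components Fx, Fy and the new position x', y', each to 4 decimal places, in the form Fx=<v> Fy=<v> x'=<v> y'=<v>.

Fx=-15.0000 Fy=-15.0000 x'=2.1250 y'=-0.8750

F_att = 3/2·(g−p) = 3/2·(8,-10) = (12.0000,-15.0000)
o1: d²=49 > ρ²=44 → inactive
o2: d²=125 > ρ²=44 → inactive
o3: d²=1 ≤ ρ²=44; F_rep = 27·(-1,0)/1² = (-27.0000,0.0000)
o4: d²=196 > ρ²=44 → inactive
F = F_att + ΣF_rep = (-15.0000,-15.0000)
p' = p + 1/8·F = (2.1250,-0.8750)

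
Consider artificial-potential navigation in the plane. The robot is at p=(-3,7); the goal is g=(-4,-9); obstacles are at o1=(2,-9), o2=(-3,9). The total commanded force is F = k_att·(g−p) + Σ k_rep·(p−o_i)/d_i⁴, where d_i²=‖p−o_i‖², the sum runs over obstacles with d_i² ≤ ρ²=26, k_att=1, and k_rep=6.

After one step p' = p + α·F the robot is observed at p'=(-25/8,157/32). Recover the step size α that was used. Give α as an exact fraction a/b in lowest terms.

α = 1/8

F_att = 1·(g−p) = 1·(-1,-16) = (-1.0000,-16.0000)
o1: d²=281 > ρ²=26 → inactive
o2: d²=4 ≤ ρ²=26; F_rep = 6·(0,-2)/4² = (0.0000,-0.7500)
F = F_att + ΣF_rep = (-1.0000,-16.7500)
Δp = p'−p = (-0.1250,-2.0938); α = Δx/Fx = (-1/8) / (-1) = 1/8
check: Δy/Fy = (-67/32) / (-67/4) = 1/8 ✓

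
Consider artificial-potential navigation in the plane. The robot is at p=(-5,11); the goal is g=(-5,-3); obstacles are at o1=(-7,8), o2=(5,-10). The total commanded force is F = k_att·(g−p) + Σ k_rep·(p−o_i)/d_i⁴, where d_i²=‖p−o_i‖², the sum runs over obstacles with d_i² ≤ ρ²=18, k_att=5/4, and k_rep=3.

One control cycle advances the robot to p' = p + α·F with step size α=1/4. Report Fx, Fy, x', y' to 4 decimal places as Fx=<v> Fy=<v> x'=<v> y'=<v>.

Fx=0.0355 Fy=-17.4467 x'=-4.9911 y'=6.6383

F_att = 5/4·(g−p) = 5/4·(0,-14) = (0.0000,-17.5000)
o1: d²=13 ≤ ρ²=18; F_rep = 3·(2,3)/13² = (0.0355,0.0533)
o2: d²=541 > ρ²=18 → inactive
F = F_att + ΣF_rep = (0.0355,-17.4467)
p' = p + 1/4·F = (-4.9911,6.6383)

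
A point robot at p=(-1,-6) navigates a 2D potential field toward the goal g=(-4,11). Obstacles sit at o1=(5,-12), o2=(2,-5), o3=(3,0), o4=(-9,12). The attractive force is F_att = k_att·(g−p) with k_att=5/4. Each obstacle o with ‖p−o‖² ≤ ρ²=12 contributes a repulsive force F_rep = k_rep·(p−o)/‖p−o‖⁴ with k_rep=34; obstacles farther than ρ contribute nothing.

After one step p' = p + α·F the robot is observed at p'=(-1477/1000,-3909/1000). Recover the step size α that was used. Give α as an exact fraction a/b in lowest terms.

α = 1/10

F_att = 5/4·(g−p) = 5/4·(-3,17) = (-3.7500,21.2500)
o1: d²=72 > ρ²=12 → inactive
o2: d²=10 ≤ ρ²=12; F_rep = 34·(-3,-1)/10² = (-1.0200,-0.3400)
o3: d²=52 > ρ²=12 → inactive
o4: d²=388 > ρ²=12 → inactive
F = F_att + ΣF_rep = (-4.7700,20.9100)
Δp = p'−p = (-0.4770,2.0910); α = Δx/Fx = (-477/1000) / (-477/100) = 1/10
check: Δy/Fy = (2091/1000) / (2091/100) = 1/10 ✓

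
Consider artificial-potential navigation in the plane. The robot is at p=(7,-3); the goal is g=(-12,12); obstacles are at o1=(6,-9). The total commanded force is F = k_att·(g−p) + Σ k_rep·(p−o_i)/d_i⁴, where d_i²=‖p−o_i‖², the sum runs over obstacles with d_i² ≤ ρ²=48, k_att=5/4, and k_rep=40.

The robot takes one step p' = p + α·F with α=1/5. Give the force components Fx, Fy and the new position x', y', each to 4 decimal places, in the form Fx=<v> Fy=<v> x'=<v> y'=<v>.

F_att = 5/4·(g−p) = 5/4·(-19,15) = (-23.7500,18.7500)
o1: d²=37 ≤ ρ²=48; F_rep = 40·(1,6)/37² = (0.0292,0.1753)
F = F_att + ΣF_rep = (-23.7208,18.9253)
p' = p + 1/5·F = (2.2558,0.7851)

Fx=-23.7208 Fy=18.9253 x'=2.2558 y'=0.7851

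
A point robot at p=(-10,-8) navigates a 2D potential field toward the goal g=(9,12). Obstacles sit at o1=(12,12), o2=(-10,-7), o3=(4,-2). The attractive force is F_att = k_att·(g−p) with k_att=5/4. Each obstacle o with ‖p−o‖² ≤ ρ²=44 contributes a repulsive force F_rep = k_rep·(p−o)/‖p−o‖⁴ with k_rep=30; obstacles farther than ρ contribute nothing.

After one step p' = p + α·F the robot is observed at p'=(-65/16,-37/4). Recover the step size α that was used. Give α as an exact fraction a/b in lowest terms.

F_att = 5/4·(g−p) = 5/4·(19,20) = (23.7500,25.0000)
o1: d²=884 > ρ²=44 → inactive
o2: d²=1 ≤ ρ²=44; F_rep = 30·(0,-1)/1² = (0.0000,-30.0000)
o3: d²=232 > ρ²=44 → inactive
F = F_att + ΣF_rep = (23.7500,-5.0000)
Δp = p'−p = (5.9375,-1.2500); α = Δx/Fx = (95/16) / (95/4) = 1/4
check: Δy/Fy = (-5/4) / (-5) = 1/4 ✓

α = 1/4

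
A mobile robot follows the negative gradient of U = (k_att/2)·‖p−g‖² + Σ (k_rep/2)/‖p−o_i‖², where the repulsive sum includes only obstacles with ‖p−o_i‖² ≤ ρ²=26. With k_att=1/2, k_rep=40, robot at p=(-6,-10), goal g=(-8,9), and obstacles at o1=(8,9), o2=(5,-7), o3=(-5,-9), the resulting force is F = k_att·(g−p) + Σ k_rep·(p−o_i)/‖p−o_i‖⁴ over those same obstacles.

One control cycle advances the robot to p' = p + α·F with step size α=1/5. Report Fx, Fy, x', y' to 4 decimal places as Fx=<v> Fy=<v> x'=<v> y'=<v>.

F_att = 1/2·(g−p) = 1/2·(-2,19) = (-1.0000,9.5000)
o1: d²=557 > ρ²=26 → inactive
o2: d²=130 > ρ²=26 → inactive
o3: d²=2 ≤ ρ²=26; F_rep = 40·(-1,-1)/2² = (-10.0000,-10.0000)
F = F_att + ΣF_rep = (-11.0000,-0.5000)
p' = p + 1/5·F = (-8.2000,-10.1000)

Fx=-11.0000 Fy=-0.5000 x'=-8.2000 y'=-10.1000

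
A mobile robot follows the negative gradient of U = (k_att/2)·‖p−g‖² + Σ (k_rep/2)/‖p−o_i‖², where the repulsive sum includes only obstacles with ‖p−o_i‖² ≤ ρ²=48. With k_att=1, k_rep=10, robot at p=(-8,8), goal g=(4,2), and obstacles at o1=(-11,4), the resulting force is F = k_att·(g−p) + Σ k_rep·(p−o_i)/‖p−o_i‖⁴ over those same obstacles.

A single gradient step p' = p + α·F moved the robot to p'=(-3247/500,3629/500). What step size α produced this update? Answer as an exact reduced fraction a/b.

F_att = 1·(g−p) = 1·(12,-6) = (12.0000,-6.0000)
o1: d²=25 ≤ ρ²=48; F_rep = 10·(3,4)/25² = (0.0480,0.0640)
F = F_att + ΣF_rep = (12.0480,-5.9360)
Δp = p'−p = (1.5060,-0.7420); α = Δx/Fx = (753/500) / (1506/125) = 1/8
check: Δy/Fy = (-371/500) / (-742/125) = 1/8 ✓

α = 1/8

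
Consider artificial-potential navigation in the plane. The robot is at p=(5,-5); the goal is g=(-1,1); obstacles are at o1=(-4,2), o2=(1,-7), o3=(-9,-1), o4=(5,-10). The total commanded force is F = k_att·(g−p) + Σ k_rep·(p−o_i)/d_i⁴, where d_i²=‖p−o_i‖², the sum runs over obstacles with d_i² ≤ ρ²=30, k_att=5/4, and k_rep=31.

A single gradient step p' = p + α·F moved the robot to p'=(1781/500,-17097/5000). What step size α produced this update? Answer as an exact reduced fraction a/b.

α = 1/5

F_att = 5/4·(g−p) = 5/4·(-6,6) = (-7.5000,7.5000)
o1: d²=130 > ρ²=30 → inactive
o2: d²=20 ≤ ρ²=30; F_rep = 31·(4,2)/20² = (0.3100,0.1550)
o3: d²=212 > ρ²=30 → inactive
o4: d²=25 ≤ ρ²=30; F_rep = 31·(0,5)/25² = (0.0000,0.2480)
F = F_att + ΣF_rep = (-7.1900,7.9030)
Δp = p'−p = (-1.4380,1.5806); α = Δx/Fx = (-719/500) / (-719/100) = 1/5
check: Δy/Fy = (7903/5000) / (7903/1000) = 1/5 ✓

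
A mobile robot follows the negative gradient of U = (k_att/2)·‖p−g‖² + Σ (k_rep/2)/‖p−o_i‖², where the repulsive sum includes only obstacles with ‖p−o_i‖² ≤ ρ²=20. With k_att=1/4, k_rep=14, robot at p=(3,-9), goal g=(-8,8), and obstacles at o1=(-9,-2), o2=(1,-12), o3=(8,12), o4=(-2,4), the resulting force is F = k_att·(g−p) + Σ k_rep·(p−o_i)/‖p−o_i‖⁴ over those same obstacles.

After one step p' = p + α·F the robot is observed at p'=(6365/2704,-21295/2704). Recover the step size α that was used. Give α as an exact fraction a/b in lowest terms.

α = 1/4

F_att = 1/4·(g−p) = 1/4·(-11,17) = (-2.7500,4.2500)
o1: d²=193 > ρ²=20 → inactive
o2: d²=13 ≤ ρ²=20; F_rep = 14·(2,3)/13² = (0.1657,0.2485)
o3: d²=466 > ρ²=20 → inactive
o4: d²=194 > ρ²=20 → inactive
F = F_att + ΣF_rep = (-2.5843,4.4985)
Δp = p'−p = (-0.6461,1.1246); α = Δx/Fx = (-1747/2704) / (-1747/676) = 1/4
check: Δy/Fy = (3041/2704) / (3041/676) = 1/4 ✓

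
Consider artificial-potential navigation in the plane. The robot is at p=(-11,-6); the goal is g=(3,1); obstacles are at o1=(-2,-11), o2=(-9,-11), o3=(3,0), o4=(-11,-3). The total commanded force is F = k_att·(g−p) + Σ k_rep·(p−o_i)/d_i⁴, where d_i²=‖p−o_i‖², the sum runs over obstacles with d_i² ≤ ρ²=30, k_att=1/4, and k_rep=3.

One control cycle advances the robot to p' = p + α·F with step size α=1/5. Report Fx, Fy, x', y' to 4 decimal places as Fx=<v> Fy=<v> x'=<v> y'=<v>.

F_att = 1/4·(g−p) = 1/4·(14,7) = (3.5000,1.7500)
o1: d²=106 > ρ²=30 → inactive
o2: d²=29 ≤ ρ²=30; F_rep = 3·(-2,5)/29² = (-0.0071,0.0178)
o3: d²=232 > ρ²=30 → inactive
o4: d²=9 ≤ ρ²=30; F_rep = 3·(0,-3)/9² = (0.0000,-0.1111)
F = F_att + ΣF_rep = (3.4929,1.6567)
p' = p + 1/5·F = (-10.3014,-5.6687)

Fx=3.4929 Fy=1.6567 x'=-10.3014 y'=-5.6687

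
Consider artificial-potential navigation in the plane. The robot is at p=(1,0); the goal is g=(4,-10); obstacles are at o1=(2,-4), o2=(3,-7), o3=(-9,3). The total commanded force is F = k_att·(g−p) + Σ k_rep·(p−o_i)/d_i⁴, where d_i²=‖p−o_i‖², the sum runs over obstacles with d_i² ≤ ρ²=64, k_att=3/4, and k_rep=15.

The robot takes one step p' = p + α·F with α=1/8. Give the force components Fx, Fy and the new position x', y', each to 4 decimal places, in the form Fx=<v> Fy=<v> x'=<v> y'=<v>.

F_att = 3/4·(g−p) = 3/4·(3,-10) = (2.2500,-7.5000)
o1: d²=17 ≤ ρ²=64; F_rep = 15·(-1,4)/17² = (-0.0519,0.2076)
o2: d²=53 ≤ ρ²=64; F_rep = 15·(-2,7)/53² = (-0.0107,0.0374)
o3: d²=109 > ρ²=64 → inactive
F = F_att + ΣF_rep = (2.1874,-7.2550)
p' = p + 1/8·F = (1.2734,-0.9069)

Fx=2.1874 Fy=-7.2550 x'=1.2734 y'=-0.9069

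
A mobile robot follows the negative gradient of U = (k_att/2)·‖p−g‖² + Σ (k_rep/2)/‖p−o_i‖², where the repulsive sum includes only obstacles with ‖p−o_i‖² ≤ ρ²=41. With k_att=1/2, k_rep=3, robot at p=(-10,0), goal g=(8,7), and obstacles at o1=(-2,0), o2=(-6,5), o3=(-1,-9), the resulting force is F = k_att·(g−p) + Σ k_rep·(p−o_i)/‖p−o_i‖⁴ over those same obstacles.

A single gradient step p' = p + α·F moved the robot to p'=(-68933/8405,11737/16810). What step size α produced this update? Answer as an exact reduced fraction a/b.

F_att = 1/2·(g−p) = 1/2·(18,7) = (9.0000,3.5000)
o1: d²=64 > ρ²=41 → inactive
o2: d²=41 ≤ ρ²=41; F_rep = 3·(-4,-5)/41² = (-0.0071,-0.0089)
o3: d²=162 > ρ²=41 → inactive
F = F_att + ΣF_rep = (8.9929,3.4911)
Δp = p'−p = (1.7986,0.6982); α = Δx/Fx = (15117/8405) / (15117/1681) = 1/5
check: Δy/Fy = (11737/16810) / (11737/3362) = 1/5 ✓

α = 1/5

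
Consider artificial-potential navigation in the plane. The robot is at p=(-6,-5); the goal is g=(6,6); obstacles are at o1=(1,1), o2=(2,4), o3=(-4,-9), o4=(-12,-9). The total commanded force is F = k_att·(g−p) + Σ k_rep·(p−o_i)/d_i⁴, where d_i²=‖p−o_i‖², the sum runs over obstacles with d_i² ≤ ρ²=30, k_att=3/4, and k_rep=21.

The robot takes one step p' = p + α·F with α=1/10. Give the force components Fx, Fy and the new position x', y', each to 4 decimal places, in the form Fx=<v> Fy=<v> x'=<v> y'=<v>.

F_att = 3/4·(g−p) = 3/4·(12,11) = (9.0000,8.2500)
o1: d²=85 > ρ²=30 → inactive
o2: d²=145 > ρ²=30 → inactive
o3: d²=20 ≤ ρ²=30; F_rep = 21·(-2,4)/20² = (-0.1050,0.2100)
o4: d²=52 > ρ²=30 → inactive
F = F_att + ΣF_rep = (8.8950,8.4600)
p' = p + 1/10·F = (-5.1105,-4.1540)

Fx=8.8950 Fy=8.4600 x'=-5.1105 y'=-4.1540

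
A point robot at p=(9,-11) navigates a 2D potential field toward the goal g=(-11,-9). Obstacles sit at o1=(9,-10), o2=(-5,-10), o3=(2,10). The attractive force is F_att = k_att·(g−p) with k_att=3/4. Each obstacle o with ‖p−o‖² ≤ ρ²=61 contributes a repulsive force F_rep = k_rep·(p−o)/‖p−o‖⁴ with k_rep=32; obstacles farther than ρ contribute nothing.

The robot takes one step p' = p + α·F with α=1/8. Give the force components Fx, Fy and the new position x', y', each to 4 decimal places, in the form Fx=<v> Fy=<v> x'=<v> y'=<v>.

Fx=-15.0000 Fy=-30.5000 x'=7.1250 y'=-14.8125

F_att = 3/4·(g−p) = 3/4·(-20,2) = (-15.0000,1.5000)
o1: d²=1 ≤ ρ²=61; F_rep = 32·(0,-1)/1² = (0.0000,-32.0000)
o2: d²=197 > ρ²=61 → inactive
o3: d²=490 > ρ²=61 → inactive
F = F_att + ΣF_rep = (-15.0000,-30.5000)
p' = p + 1/8·F = (7.1250,-14.8125)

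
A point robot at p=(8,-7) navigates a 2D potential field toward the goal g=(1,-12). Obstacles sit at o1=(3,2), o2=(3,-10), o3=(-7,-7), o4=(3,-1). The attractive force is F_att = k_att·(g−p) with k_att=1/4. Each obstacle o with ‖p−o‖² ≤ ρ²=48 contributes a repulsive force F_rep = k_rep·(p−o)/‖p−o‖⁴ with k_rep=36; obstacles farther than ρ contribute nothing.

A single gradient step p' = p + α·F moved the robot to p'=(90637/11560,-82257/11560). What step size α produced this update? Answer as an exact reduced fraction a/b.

α = 1/10

F_att = 1/4·(g−p) = 1/4·(-7,-5) = (-1.7500,-1.2500)
o1: d²=106 > ρ²=48 → inactive
o2: d²=34 ≤ ρ²=48; F_rep = 36·(5,3)/34² = (0.1557,0.0934)
o3: d²=225 > ρ²=48 → inactive
o4: d²=61 > ρ²=48 → inactive
F = F_att + ΣF_rep = (-1.5943,-1.1566)
Δp = p'−p = (-0.1594,-0.1157); α = Δx/Fx = (-1843/11560) / (-1843/1156) = 1/10
check: Δy/Fy = (-1337/11560) / (-1337/1156) = 1/10 ✓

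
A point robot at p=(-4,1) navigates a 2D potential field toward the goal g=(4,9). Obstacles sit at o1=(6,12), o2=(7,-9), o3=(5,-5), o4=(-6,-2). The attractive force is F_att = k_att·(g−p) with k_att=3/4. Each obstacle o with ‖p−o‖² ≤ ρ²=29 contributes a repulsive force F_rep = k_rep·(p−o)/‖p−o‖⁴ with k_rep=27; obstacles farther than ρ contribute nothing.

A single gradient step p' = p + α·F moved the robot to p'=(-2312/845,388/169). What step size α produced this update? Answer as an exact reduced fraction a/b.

F_att = 3/4·(g−p) = 3/4·(8,8) = (6.0000,6.0000)
o1: d²=221 > ρ²=29 → inactive
o2: d²=221 > ρ²=29 → inactive
o3: d²=117 > ρ²=29 → inactive
o4: d²=13 ≤ ρ²=29; F_rep = 27·(2,3)/13² = (0.3195,0.4793)
F = F_att + ΣF_rep = (6.3195,6.4793)
Δp = p'−p = (1.2639,1.2959); α = Δx/Fx = (1068/845) / (1068/169) = 1/5
check: Δy/Fy = (219/169) / (1095/169) = 1/5 ✓

α = 1/5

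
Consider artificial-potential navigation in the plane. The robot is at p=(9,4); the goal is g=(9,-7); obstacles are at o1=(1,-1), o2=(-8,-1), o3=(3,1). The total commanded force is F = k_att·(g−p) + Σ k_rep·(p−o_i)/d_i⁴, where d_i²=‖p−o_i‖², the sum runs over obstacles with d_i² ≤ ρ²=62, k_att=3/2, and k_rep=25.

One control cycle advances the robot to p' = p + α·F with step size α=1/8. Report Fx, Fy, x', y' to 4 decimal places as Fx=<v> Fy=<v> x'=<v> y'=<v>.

Fx=0.0741 Fy=-16.4630 x'=9.0093 y'=1.9421

F_att = 3/2·(g−p) = 3/2·(0,-11) = (0.0000,-16.5000)
o1: d²=89 > ρ²=62 → inactive
o2: d²=314 > ρ²=62 → inactive
o3: d²=45 ≤ ρ²=62; F_rep = 25·(6,3)/45² = (0.0741,0.0370)
F = F_att + ΣF_rep = (0.0741,-16.4630)
p' = p + 1/8·F = (9.0093,1.9421)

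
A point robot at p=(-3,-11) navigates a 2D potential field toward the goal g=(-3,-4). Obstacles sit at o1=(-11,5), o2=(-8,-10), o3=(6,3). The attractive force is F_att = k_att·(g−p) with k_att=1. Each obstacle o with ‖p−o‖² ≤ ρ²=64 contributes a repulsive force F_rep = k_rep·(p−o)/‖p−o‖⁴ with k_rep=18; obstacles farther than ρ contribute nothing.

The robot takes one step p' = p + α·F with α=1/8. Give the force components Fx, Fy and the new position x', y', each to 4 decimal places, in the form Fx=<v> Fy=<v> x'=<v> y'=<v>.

F_att = 1·(g−p) = 1·(0,7) = (0.0000,7.0000)
o1: d²=320 > ρ²=64 → inactive
o2: d²=26 ≤ ρ²=64; F_rep = 18·(5,-1)/26² = (0.1331,-0.0266)
o3: d²=277 > ρ²=64 → inactive
F = F_att + ΣF_rep = (0.1331,6.9734)
p' = p + 1/8·F = (-2.9834,-10.1283)

Fx=0.1331 Fy=6.9734 x'=-2.9834 y'=-10.1283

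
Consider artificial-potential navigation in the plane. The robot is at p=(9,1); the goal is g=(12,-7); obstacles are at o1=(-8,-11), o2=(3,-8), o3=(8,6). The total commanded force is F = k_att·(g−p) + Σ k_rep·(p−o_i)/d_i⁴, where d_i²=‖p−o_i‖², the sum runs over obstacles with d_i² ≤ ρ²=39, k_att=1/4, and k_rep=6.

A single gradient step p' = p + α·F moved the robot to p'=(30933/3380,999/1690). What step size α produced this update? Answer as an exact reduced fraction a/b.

F_att = 1/4·(g−p) = 1/4·(3,-8) = (0.7500,-2.0000)
o1: d²=433 > ρ²=39 → inactive
o2: d²=117 > ρ²=39 → inactive
o3: d²=26 ≤ ρ²=39; F_rep = 6·(1,-5)/26² = (0.0089,-0.0444)
F = F_att + ΣF_rep = (0.7589,-2.0444)
Δp = p'−p = (0.1518,-0.4089); α = Δx/Fx = (513/3380) / (513/676) = 1/5
check: Δy/Fy = (-691/1690) / (-691/338) = 1/5 ✓

α = 1/5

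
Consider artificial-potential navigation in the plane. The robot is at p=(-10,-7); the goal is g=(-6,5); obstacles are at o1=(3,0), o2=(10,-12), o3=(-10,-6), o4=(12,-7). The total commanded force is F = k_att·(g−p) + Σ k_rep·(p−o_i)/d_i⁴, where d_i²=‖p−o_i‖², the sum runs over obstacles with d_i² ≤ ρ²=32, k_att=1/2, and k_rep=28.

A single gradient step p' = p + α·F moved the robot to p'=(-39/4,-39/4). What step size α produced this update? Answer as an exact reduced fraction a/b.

F_att = 1/2·(g−p) = 1/2·(4,12) = (2.0000,6.0000)
o1: d²=218 > ρ²=32 → inactive
o2: d²=425 > ρ²=32 → inactive
o3: d²=1 ≤ ρ²=32; F_rep = 28·(0,-1)/1² = (0.0000,-28.0000)
o4: d²=484 > ρ²=32 → inactive
F = F_att + ΣF_rep = (2.0000,-22.0000)
Δp = p'−p = (0.2500,-2.7500); α = Δx/Fx = (1/4) / (2) = 1/8
check: Δy/Fy = (-11/4) / (-22) = 1/8 ✓

α = 1/8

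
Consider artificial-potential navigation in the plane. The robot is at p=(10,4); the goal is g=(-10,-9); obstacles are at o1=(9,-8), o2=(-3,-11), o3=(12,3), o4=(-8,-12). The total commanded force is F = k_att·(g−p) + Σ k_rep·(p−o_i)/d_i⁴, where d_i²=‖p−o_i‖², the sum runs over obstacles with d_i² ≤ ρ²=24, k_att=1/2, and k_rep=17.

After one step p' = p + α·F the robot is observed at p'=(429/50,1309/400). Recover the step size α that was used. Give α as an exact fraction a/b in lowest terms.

F_att = 1/2·(g−p) = 1/2·(-20,-13) = (-10.0000,-6.5000)
o1: d²=145 > ρ²=24 → inactive
o2: d²=394 > ρ²=24 → inactive
o3: d²=5 ≤ ρ²=24; F_rep = 17·(-2,1)/5² = (-1.3600,0.6800)
o4: d²=580 > ρ²=24 → inactive
F = F_att + ΣF_rep = (-11.3600,-5.8200)
Δp = p'−p = (-1.4200,-0.7275); α = Δx/Fx = (-71/50) / (-284/25) = 1/8
check: Δy/Fy = (-291/400) / (-291/50) = 1/8 ✓

α = 1/8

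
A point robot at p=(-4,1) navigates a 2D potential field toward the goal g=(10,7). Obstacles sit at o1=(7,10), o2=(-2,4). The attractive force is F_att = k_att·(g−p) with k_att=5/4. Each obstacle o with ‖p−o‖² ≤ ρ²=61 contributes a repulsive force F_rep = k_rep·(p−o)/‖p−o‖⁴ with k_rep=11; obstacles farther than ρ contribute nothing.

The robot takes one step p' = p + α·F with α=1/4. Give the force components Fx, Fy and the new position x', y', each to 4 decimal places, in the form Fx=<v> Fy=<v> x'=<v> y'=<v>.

F_att = 5/4·(g−p) = 5/4·(14,6) = (17.5000,7.5000)
o1: d²=202 > ρ²=61 → inactive
o2: d²=13 ≤ ρ²=61; F_rep = 11·(-2,-3)/13² = (-0.1302,-0.1953)
F = F_att + ΣF_rep = (17.3698,7.3047)
p' = p + 1/4·F = (0.3425,2.8262)

Fx=17.3698 Fy=7.3047 x'=0.3425 y'=2.8262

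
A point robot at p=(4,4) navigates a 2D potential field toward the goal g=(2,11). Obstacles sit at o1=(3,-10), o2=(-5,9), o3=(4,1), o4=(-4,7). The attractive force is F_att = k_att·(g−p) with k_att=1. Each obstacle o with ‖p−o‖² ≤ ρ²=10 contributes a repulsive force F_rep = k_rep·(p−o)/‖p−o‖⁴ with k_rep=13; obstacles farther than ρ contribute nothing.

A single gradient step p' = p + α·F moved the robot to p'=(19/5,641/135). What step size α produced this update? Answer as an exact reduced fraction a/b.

α = 1/10

F_att = 1·(g−p) = 1·(-2,7) = (-2.0000,7.0000)
o1: d²=197 > ρ²=10 → inactive
o2: d²=106 > ρ²=10 → inactive
o3: d²=9 ≤ ρ²=10; F_rep = 13·(0,3)/9² = (0.0000,0.4815)
o4: d²=73 > ρ²=10 → inactive
F = F_att + ΣF_rep = (-2.0000,7.4815)
Δp = p'−p = (-0.2000,0.7481); α = Δx/Fx = (-1/5) / (-2) = 1/10
check: Δy/Fy = (101/135) / (202/27) = 1/10 ✓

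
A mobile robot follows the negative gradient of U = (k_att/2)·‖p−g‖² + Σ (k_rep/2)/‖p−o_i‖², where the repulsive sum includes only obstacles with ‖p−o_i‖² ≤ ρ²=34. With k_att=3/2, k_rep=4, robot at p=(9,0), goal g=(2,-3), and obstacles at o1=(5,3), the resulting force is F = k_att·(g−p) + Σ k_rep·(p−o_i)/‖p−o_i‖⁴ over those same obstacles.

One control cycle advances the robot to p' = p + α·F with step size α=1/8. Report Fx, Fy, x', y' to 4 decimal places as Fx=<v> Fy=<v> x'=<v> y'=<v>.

Fx=-10.4744 Fy=-4.5192 x'=7.6907 y'=-0.5649

F_att = 3/2·(g−p) = 3/2·(-7,-3) = (-10.5000,-4.5000)
o1: d²=25 ≤ ρ²=34; F_rep = 4·(4,-3)/25² = (0.0256,-0.0192)
F = F_att + ΣF_rep = (-10.4744,-4.5192)
p' = p + 1/8·F = (7.6907,-0.5649)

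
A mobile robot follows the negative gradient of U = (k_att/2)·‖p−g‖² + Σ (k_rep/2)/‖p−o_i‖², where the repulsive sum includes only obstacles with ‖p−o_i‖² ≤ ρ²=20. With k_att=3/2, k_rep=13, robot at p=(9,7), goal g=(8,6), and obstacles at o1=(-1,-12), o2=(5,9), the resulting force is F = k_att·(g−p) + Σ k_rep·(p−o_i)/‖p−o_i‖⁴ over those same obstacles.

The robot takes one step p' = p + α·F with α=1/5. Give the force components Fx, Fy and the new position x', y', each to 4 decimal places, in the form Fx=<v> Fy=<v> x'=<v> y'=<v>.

F_att = 3/2·(g−p) = 3/2·(-1,-1) = (-1.5000,-1.5000)
o1: d²=461 > ρ²=20 → inactive
o2: d²=20 ≤ ρ²=20; F_rep = 13·(4,-2)/20² = (0.1300,-0.0650)
F = F_att + ΣF_rep = (-1.3700,-1.5650)
p' = p + 1/5·F = (8.7260,6.6870)

Fx=-1.3700 Fy=-1.5650 x'=8.7260 y'=6.6870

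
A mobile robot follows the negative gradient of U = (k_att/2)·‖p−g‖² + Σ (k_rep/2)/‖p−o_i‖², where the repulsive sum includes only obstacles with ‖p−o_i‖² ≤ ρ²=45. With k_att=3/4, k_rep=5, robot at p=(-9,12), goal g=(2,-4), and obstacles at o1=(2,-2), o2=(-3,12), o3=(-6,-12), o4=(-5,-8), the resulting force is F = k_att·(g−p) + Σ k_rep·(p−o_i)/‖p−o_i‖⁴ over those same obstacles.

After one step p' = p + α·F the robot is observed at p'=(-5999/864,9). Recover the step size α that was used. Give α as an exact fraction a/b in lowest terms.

α = 1/4

F_att = 3/4·(g−p) = 3/4·(11,-16) = (8.2500,-12.0000)
o1: d²=317 > ρ²=45 → inactive
o2: d²=36 ≤ ρ²=45; F_rep = 5·(-6,0)/36² = (-0.0231,0.0000)
o3: d²=585 > ρ²=45 → inactive
o4: d²=416 > ρ²=45 → inactive
F = F_att + ΣF_rep = (8.2269,-12.0000)
Δp = p'−p = (2.0567,-3.0000); α = Δx/Fx = (1777/864) / (1777/216) = 1/4
check: Δy/Fy = (-3) / (-12) = 1/4 ✓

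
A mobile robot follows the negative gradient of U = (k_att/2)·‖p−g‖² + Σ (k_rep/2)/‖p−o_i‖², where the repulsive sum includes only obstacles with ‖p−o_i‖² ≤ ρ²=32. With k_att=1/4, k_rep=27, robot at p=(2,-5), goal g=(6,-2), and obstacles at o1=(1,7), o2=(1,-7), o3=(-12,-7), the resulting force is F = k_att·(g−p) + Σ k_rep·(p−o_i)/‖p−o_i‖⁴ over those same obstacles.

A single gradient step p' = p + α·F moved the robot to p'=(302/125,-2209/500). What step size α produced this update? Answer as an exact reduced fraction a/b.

F_att = 1/4·(g−p) = 1/4·(4,3) = (1.0000,0.7500)
o1: d²=145 > ρ²=32 → inactive
o2: d²=5 ≤ ρ²=32; F_rep = 27·(1,2)/5² = (1.0800,2.1600)
o3: d²=200 > ρ²=32 → inactive
F = F_att + ΣF_rep = (2.0800,2.9100)
Δp = p'−p = (0.4160,0.5820); α = Δx/Fx = (52/125) / (52/25) = 1/5
check: Δy/Fy = (291/500) / (291/100) = 1/5 ✓

α = 1/5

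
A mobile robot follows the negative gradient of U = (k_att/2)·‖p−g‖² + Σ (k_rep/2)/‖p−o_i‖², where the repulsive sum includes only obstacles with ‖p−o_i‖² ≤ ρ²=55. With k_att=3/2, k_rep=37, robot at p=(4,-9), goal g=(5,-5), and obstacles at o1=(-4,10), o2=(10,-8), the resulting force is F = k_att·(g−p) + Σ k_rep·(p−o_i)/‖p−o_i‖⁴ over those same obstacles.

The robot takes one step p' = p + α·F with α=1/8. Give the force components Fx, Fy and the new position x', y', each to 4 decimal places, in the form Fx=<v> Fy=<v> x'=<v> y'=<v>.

F_att = 3/2·(g−p) = 3/2·(1,4) = (1.5000,6.0000)
o1: d²=425 > ρ²=55 → inactive
o2: d²=37 ≤ ρ²=55; F_rep = 37·(-6,-1)/37² = (-0.1622,-0.0270)
F = F_att + ΣF_rep = (1.3378,5.9730)
p' = p + 1/8·F = (4.1672,-8.2534)

Fx=1.3378 Fy=5.9730 x'=4.1672 y'=-8.2534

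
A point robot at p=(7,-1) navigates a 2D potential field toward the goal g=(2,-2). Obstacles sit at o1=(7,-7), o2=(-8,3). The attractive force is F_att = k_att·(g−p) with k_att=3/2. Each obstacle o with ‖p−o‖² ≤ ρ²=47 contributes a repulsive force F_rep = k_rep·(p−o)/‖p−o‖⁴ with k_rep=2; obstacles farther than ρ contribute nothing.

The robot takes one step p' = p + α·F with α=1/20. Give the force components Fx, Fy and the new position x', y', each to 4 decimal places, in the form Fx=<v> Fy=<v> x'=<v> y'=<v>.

Fx=-7.5000 Fy=-1.4907 x'=6.6250 y'=-1.0745

F_att = 3/2·(g−p) = 3/2·(-5,-1) = (-7.5000,-1.5000)
o1: d²=36 ≤ ρ²=47; F_rep = 2·(0,6)/36² = (0.0000,0.0093)
o2: d²=241 > ρ²=47 → inactive
F = F_att + ΣF_rep = (-7.5000,-1.4907)
p' = p + 1/20·F = (6.6250,-1.0745)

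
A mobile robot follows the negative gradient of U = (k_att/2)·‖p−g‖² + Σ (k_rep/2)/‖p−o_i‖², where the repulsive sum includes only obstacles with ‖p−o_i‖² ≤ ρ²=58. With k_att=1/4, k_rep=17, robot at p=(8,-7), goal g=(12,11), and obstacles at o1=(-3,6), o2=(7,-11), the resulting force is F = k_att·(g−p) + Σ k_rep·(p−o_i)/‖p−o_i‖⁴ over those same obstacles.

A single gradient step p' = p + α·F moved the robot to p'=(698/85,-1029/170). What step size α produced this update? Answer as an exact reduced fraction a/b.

F_att = 1/4·(g−p) = 1/4·(4,18) = (1.0000,4.5000)
o1: d²=290 > ρ²=58 → inactive
o2: d²=17 ≤ ρ²=58; F_rep = 17·(1,4)/17² = (0.0588,0.2353)
F = F_att + ΣF_rep = (1.0588,4.7353)
Δp = p'−p = (0.2118,0.9471); α = Δx/Fx = (18/85) / (18/17) = 1/5
check: Δy/Fy = (161/170) / (161/34) = 1/5 ✓

α = 1/5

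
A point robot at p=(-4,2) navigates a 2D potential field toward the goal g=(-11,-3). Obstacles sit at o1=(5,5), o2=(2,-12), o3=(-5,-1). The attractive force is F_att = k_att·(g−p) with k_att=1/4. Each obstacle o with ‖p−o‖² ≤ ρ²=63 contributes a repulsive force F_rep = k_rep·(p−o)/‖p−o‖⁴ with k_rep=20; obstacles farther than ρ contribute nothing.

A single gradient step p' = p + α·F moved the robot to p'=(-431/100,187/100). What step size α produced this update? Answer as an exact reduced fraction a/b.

F_att = 1/4·(g−p) = 1/4·(-7,-5) = (-1.7500,-1.2500)
o1: d²=90 > ρ²=63 → inactive
o2: d²=232 > ρ²=63 → inactive
o3: d²=10 ≤ ρ²=63; F_rep = 20·(1,3)/10² = (0.2000,0.6000)
F = F_att + ΣF_rep = (-1.5500,-0.6500)
Δp = p'−p = (-0.3100,-0.1300); α = Δx/Fx = (-31/100) / (-31/20) = 1/5
check: Δy/Fy = (-13/100) / (-13/20) = 1/5 ✓

α = 1/5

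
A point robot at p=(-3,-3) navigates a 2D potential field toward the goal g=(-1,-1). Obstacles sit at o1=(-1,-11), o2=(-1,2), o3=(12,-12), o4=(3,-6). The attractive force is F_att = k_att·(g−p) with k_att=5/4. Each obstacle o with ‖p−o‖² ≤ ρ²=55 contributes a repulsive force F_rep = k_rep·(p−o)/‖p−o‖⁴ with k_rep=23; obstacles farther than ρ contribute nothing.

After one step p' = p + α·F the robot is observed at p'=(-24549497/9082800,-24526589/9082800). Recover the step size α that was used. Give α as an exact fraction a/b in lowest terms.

F_att = 5/4·(g−p) = 5/4·(2,2) = (2.5000,2.5000)
o1: d²=68 > ρ²=55 → inactive
o2: d²=29 ≤ ρ²=55; F_rep = 23·(-2,-5)/29² = (-0.0547,-0.1367)
o3: d²=306 > ρ²=55 → inactive
o4: d²=45 ≤ ρ²=55; F_rep = 23·(-6,3)/45² = (-0.0681,0.0341)
F = F_att + ΣF_rep = (2.3772,2.3973)
Δp = p'−p = (0.2971,0.2997); α = Δx/Fx = (2698903/9082800) / (2698903/1135350) = 1/8
check: Δy/Fy = (2721811/9082800) / (2721811/1135350) = 1/8 ✓

α = 1/8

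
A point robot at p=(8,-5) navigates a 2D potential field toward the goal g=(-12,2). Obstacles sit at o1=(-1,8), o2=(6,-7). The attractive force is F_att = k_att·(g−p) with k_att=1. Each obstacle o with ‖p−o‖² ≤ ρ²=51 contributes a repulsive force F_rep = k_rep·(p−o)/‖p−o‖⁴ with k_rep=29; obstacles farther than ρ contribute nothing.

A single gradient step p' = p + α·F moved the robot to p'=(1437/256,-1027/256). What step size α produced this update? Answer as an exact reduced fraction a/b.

α = 1/8

F_att = 1·(g−p) = 1·(-20,7) = (-20.0000,7.0000)
o1: d²=250 > ρ²=51 → inactive
o2: d²=8 ≤ ρ²=51; F_rep = 29·(2,2)/8² = (0.9062,0.9062)
F = F_att + ΣF_rep = (-19.0938,7.9062)
Δp = p'−p = (-2.3867,0.9883); α = Δx/Fx = (-611/256) / (-611/32) = 1/8
check: Δy/Fy = (253/256) / (253/32) = 1/8 ✓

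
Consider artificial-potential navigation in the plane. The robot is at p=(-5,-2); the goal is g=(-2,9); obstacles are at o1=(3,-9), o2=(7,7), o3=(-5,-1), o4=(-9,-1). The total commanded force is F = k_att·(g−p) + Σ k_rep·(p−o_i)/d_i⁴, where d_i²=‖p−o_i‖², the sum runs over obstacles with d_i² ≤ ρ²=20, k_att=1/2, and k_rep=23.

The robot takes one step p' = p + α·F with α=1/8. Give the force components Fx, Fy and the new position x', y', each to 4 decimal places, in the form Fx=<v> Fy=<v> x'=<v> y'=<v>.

Fx=1.8183 Fy=-17.5796 x'=-4.7727 y'=-4.1974

F_att = 1/2·(g−p) = 1/2·(3,11) = (1.5000,5.5000)
o1: d²=113 > ρ²=20 → inactive
o2: d²=225 > ρ²=20 → inactive
o3: d²=1 ≤ ρ²=20; F_rep = 23·(0,-1)/1² = (0.0000,-23.0000)
o4: d²=17 ≤ ρ²=20; F_rep = 23·(4,-1)/17² = (0.3183,-0.0796)
F = F_att + ΣF_rep = (1.8183,-17.5796)
p' = p + 1/8·F = (-4.7727,-4.1974)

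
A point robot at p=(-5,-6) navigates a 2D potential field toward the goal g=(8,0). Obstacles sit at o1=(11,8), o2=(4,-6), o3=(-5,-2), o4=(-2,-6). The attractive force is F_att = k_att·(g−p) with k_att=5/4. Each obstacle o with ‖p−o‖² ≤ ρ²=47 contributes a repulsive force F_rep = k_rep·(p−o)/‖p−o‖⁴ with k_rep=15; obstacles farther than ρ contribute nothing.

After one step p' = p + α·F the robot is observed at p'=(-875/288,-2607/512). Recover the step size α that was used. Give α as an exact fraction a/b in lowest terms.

F_att = 5/4·(g−p) = 5/4·(13,6) = (16.2500,7.5000)
o1: d²=452 > ρ²=47 → inactive
o2: d²=81 > ρ²=47 → inactive
o3: d²=16 ≤ ρ²=47; F_rep = 15·(0,-4)/16² = (0.0000,-0.2344)
o4: d²=9 ≤ ρ²=47; F_rep = 15·(-3,0)/9² = (-0.5556,0.0000)
F = F_att + ΣF_rep = (15.6944,7.2656)
Δp = p'−p = (1.9618,0.9082); α = Δx/Fx = (565/288) / (565/36) = 1/8
check: Δy/Fy = (465/512) / (465/64) = 1/8 ✓

α = 1/8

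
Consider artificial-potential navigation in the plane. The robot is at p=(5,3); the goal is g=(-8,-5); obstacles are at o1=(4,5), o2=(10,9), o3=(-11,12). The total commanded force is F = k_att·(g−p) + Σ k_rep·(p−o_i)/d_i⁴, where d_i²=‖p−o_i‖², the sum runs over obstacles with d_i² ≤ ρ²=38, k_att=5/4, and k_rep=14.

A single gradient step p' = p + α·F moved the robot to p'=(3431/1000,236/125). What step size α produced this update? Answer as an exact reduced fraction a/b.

α = 1/10

F_att = 5/4·(g−p) = 5/4·(-13,-8) = (-16.2500,-10.0000)
o1: d²=5 ≤ ρ²=38; F_rep = 14·(1,-2)/5² = (0.5600,-1.1200)
o2: d²=61 > ρ²=38 → inactive
o3: d²=337 > ρ²=38 → inactive
F = F_att + ΣF_rep = (-15.6900,-11.1200)
Δp = p'−p = (-1.5690,-1.1120); α = Δx/Fx = (-1569/1000) / (-1569/100) = 1/10
check: Δy/Fy = (-139/125) / (-278/25) = 1/10 ✓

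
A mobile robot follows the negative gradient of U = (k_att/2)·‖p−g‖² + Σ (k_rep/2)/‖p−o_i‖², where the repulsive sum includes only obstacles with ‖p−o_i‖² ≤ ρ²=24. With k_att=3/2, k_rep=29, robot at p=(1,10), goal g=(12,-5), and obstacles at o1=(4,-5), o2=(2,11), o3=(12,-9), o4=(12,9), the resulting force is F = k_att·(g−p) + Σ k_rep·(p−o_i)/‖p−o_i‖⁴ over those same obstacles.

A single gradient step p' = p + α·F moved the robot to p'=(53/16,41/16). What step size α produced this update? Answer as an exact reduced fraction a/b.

F_att = 3/2·(g−p) = 3/2·(11,-15) = (16.5000,-22.5000)
o1: d²=234 > ρ²=24 → inactive
o2: d²=2 ≤ ρ²=24; F_rep = 29·(-1,-1)/2² = (-7.2500,-7.2500)
o3: d²=482 > ρ²=24 → inactive
o4: d²=122 > ρ²=24 → inactive
F = F_att + ΣF_rep = (9.2500,-29.7500)
Δp = p'−p = (2.3125,-7.4375); α = Δx/Fx = (37/16) / (37/4) = 1/4
check: Δy/Fy = (-119/16) / (-119/4) = 1/4 ✓

α = 1/4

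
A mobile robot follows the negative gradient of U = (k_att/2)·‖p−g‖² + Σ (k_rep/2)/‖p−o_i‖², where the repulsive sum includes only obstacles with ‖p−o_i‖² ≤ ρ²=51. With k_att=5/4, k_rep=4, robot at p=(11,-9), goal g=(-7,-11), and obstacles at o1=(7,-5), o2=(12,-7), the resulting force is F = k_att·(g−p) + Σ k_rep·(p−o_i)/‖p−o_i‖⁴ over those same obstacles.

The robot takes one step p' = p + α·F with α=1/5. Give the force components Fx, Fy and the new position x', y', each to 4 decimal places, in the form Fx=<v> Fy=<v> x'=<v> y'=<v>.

Fx=-22.6444 Fy=-2.8356 x'=6.4711 y'=-9.5671

F_att = 5/4·(g−p) = 5/4·(-18,-2) = (-22.5000,-2.5000)
o1: d²=32 ≤ ρ²=51; F_rep = 4·(4,-4)/32² = (0.0156,-0.0156)
o2: d²=5 ≤ ρ²=51; F_rep = 4·(-1,-2)/5² = (-0.1600,-0.3200)
F = F_att + ΣF_rep = (-22.6444,-2.8356)
p' = p + 1/5·F = (6.4711,-9.5671)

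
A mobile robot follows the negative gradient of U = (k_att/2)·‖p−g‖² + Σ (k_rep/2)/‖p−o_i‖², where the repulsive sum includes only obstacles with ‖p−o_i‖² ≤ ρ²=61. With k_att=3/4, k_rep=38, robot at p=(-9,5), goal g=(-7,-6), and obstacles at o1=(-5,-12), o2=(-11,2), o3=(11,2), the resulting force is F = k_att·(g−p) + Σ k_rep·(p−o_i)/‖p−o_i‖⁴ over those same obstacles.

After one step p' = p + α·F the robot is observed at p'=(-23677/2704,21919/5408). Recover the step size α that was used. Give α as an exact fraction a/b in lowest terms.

F_att = 3/4·(g−p) = 3/4·(2,-11) = (1.5000,-8.2500)
o1: d²=305 > ρ²=61 → inactive
o2: d²=13 ≤ ρ²=61; F_rep = 38·(2,3)/13² = (0.4497,0.6746)
o3: d²=409 > ρ²=61 → inactive
F = F_att + ΣF_rep = (1.9497,-7.5754)
Δp = p'−p = (0.2437,-0.9469); α = Δx/Fx = (659/2704) / (659/338) = 1/8
check: Δy/Fy = (-5121/5408) / (-5121/676) = 1/8 ✓

α = 1/8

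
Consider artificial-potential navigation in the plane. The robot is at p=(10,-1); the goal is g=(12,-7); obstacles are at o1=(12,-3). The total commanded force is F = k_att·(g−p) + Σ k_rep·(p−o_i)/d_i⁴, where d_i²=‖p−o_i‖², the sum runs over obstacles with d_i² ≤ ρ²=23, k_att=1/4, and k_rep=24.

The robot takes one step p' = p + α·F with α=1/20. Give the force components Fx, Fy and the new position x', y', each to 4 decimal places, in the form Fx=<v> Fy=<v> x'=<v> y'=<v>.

Fx=-0.2500 Fy=-0.7500 x'=9.9875 y'=-1.0375

F_att = 1/4·(g−p) = 1/4·(2,-6) = (0.5000,-1.5000)
o1: d²=8 ≤ ρ²=23; F_rep = 24·(-2,2)/8² = (-0.7500,0.7500)
F = F_att + ΣF_rep = (-0.2500,-0.7500)
p' = p + 1/20·F = (9.9875,-1.0375)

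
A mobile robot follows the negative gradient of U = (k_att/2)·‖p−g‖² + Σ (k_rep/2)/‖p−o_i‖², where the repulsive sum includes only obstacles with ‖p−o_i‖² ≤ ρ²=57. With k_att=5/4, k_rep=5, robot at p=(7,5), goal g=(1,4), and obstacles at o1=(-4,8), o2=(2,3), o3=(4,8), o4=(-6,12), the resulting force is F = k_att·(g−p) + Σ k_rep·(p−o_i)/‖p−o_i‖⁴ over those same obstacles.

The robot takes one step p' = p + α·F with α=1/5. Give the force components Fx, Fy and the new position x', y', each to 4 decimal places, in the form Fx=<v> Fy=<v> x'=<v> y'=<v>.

F_att = 5/4·(g−p) = 5/4·(-6,-1) = (-7.5000,-1.2500)
o1: d²=130 > ρ²=57 → inactive
o2: d²=29 ≤ ρ²=57; F_rep = 5·(5,2)/29² = (0.0297,0.0119)
o3: d²=18 ≤ ρ²=57; F_rep = 5·(3,-3)/18² = (0.0463,-0.0463)
o4: d²=218 > ρ²=57 → inactive
F = F_att + ΣF_rep = (-7.4240,-1.2844)
p' = p + 1/5·F = (5.5152,4.7431)

Fx=-7.4240 Fy=-1.2844 x'=5.5152 y'=4.7431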